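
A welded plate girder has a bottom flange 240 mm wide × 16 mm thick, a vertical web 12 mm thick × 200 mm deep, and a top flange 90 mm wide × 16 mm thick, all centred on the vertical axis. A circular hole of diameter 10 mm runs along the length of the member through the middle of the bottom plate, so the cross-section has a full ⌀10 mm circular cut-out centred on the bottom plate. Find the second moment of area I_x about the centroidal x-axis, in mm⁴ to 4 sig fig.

Break the section into simple shapes (no overlaps), measuring from the bottom-left corner of the bounding box.
Bottom plate: 240 × 16, A = 3 840 mm², y = 8 mm, Ī = 81 920 mm⁴.
Web plate: 12 × 200, A = 2 400 mm², y = 116 mm, Ī = 8 000 000 mm⁴.
Top plate: 90 × 16, A = 1 440 mm², y = 224 mm, Ī = 30 720 mm⁴.
Hole (subtracted): ⌀10, A = 78.5398 mm², y = 8 mm, Ī = 490.874 mm⁴.
Centroid: ȳ = ΣA·y / ΣA = 83.0172 mm.
Transfer each piece to the centroidal x-axis using Ī + A·d² with d = y − 83.0172:
  bottom plate: d = -75.0172 mm → contributes +21 691 809 mm⁴
  web plate: d = 32.9828 mm → contributes +10 610 882 mm⁴
  top plate: d = 140.983 mm → contributes +28 652 390 mm⁴
  hole: d = -75.0172 mm → contributes −442 480 mm⁴
Total I = 60 512 600 mm⁴.

I_x ≈ 6.051 × 10⁷ mm⁴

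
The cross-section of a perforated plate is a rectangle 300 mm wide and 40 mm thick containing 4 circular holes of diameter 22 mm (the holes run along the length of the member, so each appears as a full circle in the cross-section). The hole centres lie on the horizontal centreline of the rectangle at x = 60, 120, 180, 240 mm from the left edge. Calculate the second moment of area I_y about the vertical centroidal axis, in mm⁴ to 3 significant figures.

Split into non-overlapping primitives; take the origin at the lower-left of the bounding box.
Plate: 300 × 40, A = 12 000 mm², x = 150 mm, Ī = 90 000 000 mm⁴.
Hole 1 (subtracted): ⌀22, A = 380.13 mm², x = 60 mm, Ī = 11 499 mm⁴.
Hole 2 (subtracted): ⌀22, A = 380.13 mm², x = 120 mm, Ī = 11 499 mm⁴.
Hole 3 (subtracted): ⌀22, A = 380.13 mm², x = 180 mm, Ī = 11 499 mm⁴.
Hole 4 (subtracted): ⌀22, A = 380.13 mm², x = 240 mm, Ī = 11 499 mm⁴.
By symmetry the centroid is at mid-width, x̄ = 150 mm.
Transfer each piece to the vertical centroidal axis using Ī + A·d² with d = x − 150:
  plate: d = 0 mm → contributes +90 000 000 mm⁴
  hole 1: d = -90 mm → contributes −3 090 574 mm⁴
  hole 2: d = -30 mm → contributes −353 618 mm⁴
  hole 3: d = 30 mm → contributes −353 618 mm⁴
  hole 4: d = 90 mm → contributes −3 090 574 mm⁴
Total I = 83 111 615 mm⁴.

I_y ≈ 8.31 × 10⁷ mm⁴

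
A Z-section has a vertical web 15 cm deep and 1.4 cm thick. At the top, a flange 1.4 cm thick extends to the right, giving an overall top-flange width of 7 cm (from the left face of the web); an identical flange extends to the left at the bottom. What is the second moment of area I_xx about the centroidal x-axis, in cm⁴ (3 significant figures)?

I_xx ≈ 1120 cm⁴

Decompose the section into non-overlapping parts with the origin at the bottom-left of its bounding rectangle.
Web: 1.4 × 15, A = 21 cm², y = 7.5 cm, Ī = 393.75 cm⁴.
Top flange (beyond web): 5.6 × 1.4, A = 7.84 cm², y = 14.3 cm, Ī = 1.2805 cm⁴.
Bottom flange (beyond web): 5.6 × 1.4, A = 7.84 cm², y = 0.7 cm, Ī = 1.2805 cm⁴.
Centroid: ȳ = ΣA·y / ΣA = 7.5 cm.
Transfer each piece to the centroidal x-axis using Ī + A·d² with d = y − 7.5:
  web: d = 0 cm → contributes +393.75 cm⁴
  top flange (beyond web): d = 6.8 cm → contributes +363.8 cm⁴
  bottom flange (beyond web): d = -6.8 cm → contributes +363.8 cm⁴
Total I = 1121.4 cm⁴.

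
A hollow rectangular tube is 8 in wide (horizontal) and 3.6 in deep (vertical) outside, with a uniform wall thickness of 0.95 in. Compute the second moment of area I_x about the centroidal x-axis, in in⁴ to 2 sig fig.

Break the section into simple shapes (no overlaps), measuring from the bottom-left corner of the bounding box.
Outer rectangle: 8 × 3.6, A = 28.8 in², y = 1.8 in, Ī = 31.1 in⁴.
Inner void (subtracted): 6.1 × 1.7, A = 10.37 in², y = 1.8 in, Ī = 2.497 in⁴.
By symmetry the centroid is at mid-height, ȳ = 1.8 in.
All pieces are centred on the centroidal x-axis, so I = ΣĪ (holes subtracted) = 28.61 in⁴.

I_x ≈ 29 in⁴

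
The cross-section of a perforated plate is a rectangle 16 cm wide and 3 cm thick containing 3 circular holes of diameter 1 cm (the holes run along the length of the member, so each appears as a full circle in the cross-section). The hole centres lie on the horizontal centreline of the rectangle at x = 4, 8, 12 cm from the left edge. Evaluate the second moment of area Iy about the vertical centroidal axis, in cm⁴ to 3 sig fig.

Iy ≈ 999 cm⁴

Break the section into simple shapes (no overlaps), measuring from the bottom-left corner of the bounding box.
Plate: 16 × 3, A = 48 cm², x = 8 cm, Ī = 1 024 cm⁴.
Hole 1 (subtracted): ⌀1, A = 0.7854 cm², x = 4 cm, Ī = 0.049087 cm⁴.
Hole 2 (subtracted): ⌀1, A = 0.7854 cm², x = 8 cm, Ī = 0.049087 cm⁴.
Hole 3 (subtracted): ⌀1, A = 0.7854 cm², x = 12 cm, Ī = 0.049087 cm⁴.
By symmetry the centroid is at mid-width, x̄ = 8 cm.
Transfer each piece to the vertical centroidal axis using Ī + A·d² with d = x − 8:
  plate: d = 0 cm → contributes +1 024 cm⁴
  hole 1: d = -4 cm → contributes −12.615 cm⁴
  hole 2: d = 0 cm → contributes −0.049087 cm⁴
  hole 3: d = 4 cm → contributes −12.615 cm⁴
Total I = 998.72 cm⁴.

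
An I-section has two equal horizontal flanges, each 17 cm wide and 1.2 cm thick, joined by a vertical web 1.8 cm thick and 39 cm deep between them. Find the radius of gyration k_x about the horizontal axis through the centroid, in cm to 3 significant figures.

Split into non-overlapping primitives; take the origin at the lower-left of the bounding box.
Bottom flange: 17 × 1.2, A = 20.4 cm², y = 0.6 cm, Ī = 2.448 cm⁴.
Web: 1.8 × 39, A = 70.2 cm², y = 20.7 cm, Ī = 8897.9 cm⁴.
Top flange: 17 × 1.2, A = 20.4 cm², y = 40.8 cm, Ī = 2.448 cm⁴.
By symmetry the centroid is at mid-height, ȳ = 20.7 cm.
Transfer each piece to the horizontal axis through the centroid using Ī + A·d² with d = y − 20.7:
  bottom flange: d = -20.1 cm → contributes +8244.3 cm⁴
  web: d = 0 cm → contributes +8897.9 cm⁴
  top flange: d = 20.1 cm → contributes +8244.3 cm⁴
Total I = 25 386 cm⁴.
Radius of gyration: k = √(I/A) = √(25 386 / 111) = 15.123 cm.

k_x ≈ 15.1 cm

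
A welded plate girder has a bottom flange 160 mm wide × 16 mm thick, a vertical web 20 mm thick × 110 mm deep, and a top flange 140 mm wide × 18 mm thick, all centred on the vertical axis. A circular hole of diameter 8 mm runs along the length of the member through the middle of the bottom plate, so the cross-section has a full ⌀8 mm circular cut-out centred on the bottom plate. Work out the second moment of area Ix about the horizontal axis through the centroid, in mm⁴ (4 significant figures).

Ix ≈ 2.262 × 10⁷ mm⁴

Decompose the section into non-overlapping parts with the origin at the bottom-left of its bounding rectangle.
Bottom plate: 160 × 16, A = 2 560 mm², y = 8 mm, Ī = 54613.3 mm⁴.
Web plate: 20 × 110, A = 2 200 mm², y = 71 mm, Ī = 2 218 333 mm⁴.
Top plate: 140 × 18, A = 2 520 mm², y = 135 mm, Ī = 68 040 mm⁴.
Hole (subtracted): ⌀8, A = 50.2655 mm², y = 8 mm, Ī = 201.062 mm⁴.
Centroid: ȳ = ΣA·y / ΣA = 71.438 mm.
Transfer each piece to the horizontal axis through the centroid using Ī + A·d² with d = y − 71.438:
  bottom plate: d = -63.438 mm → contributes +10 357 030 mm⁴
  web plate: d = -0.438014 mm → contributes +2 218 755 mm⁴
  top plate: d = 63.562 mm → contributes +10 249 158 mm⁴
  hole: d = -63.438 mm → contributes −202 489 mm⁴
Total I = 22 622 455 mm⁴.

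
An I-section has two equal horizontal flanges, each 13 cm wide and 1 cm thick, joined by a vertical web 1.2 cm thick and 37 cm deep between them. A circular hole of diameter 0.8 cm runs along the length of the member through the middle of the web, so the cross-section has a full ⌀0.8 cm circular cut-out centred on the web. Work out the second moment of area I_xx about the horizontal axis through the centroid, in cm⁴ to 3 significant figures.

Break the section into simple shapes (no overlaps), measuring from the bottom-left corner of the bounding box.
Bottom flange: 13 × 1, A = 13 cm², y = 0.5 cm, Ī = 1.0833 cm⁴.
Web: 1.2 × 37, A = 44.4 cm², y = 19.5 cm, Ī = 5065.3 cm⁴.
Top flange: 13 × 1, A = 13 cm², y = 38.5 cm, Ī = 1.0833 cm⁴.
Hole (subtracted): ⌀0.8, A = 0.50265 cm², y = 19.5 cm, Ī = 0.020106 cm⁴.
By symmetry the centroid is at mid-height, ȳ = 19.5 cm.
Transfer each piece to the horizontal axis through the centroid using Ī + A·d² with d = y − 19.5:
  bottom flange: d = -19 cm → contributes +4694.1 cm⁴
  web: d = 0 cm → contributes +5065.3 cm⁴
  top flange: d = 19 cm → contributes +4694.1 cm⁴
  hole: d = 0 cm → contributes −0.020106 cm⁴
Total I = 14 453 cm⁴.

I_xx ≈ 1.45 × 10⁴ cm⁴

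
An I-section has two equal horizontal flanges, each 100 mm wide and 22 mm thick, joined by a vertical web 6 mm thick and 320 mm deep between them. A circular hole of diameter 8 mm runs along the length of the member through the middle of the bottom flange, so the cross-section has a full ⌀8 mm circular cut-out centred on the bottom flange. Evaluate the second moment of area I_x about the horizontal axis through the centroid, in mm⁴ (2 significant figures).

I_x ≈ 1.4 × 10⁸ mm⁴

Break the section into simple shapes (no overlaps), measuring from the bottom-left corner of the bounding box.
Bottom flange: 100 × 22, A = 2 200 mm², y = 11 mm, Ī = 88 733 mm⁴.
Web: 6 × 320, A = 1 920 mm², y = 182 mm, Ī = 16 384 000 mm⁴.
Top flange: 100 × 22, A = 2 200 mm², y = 353 mm, Ī = 88 733 mm⁴.
Hole (subtracted): ⌀8, A = 50.27 mm², y = 11 mm, Ī = 201.1 mm⁴.
Centroid: ȳ = ΣA·y / ΣA = 183.4 mm.
Transfer each piece to the horizontal axis through the centroid using Ī + A·d² with d = y − 183.4:
  bottom flange: d = -172.4 mm → contributes +65 454 560 mm⁴
  web: d = -1.371 mm → contributes +16 387 609 mm⁴
  top flange: d = 169.6 mm → contributes +63 391 577 mm⁴
  hole: d = -172.4 mm → contributes −1 493 676 mm⁴
Total I = 143 740 069 mm⁴.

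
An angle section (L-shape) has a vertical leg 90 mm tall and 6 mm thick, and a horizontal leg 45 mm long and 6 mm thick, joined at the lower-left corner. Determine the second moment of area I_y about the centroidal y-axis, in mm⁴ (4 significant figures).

Split into non-overlapping primitives; take the origin at the lower-left of the bounding box.
Vertical leg: 6 × 90, A = 540 mm², x = 3 mm, Ī = 1 620 mm⁴.
Horizontal leg (remainder): 39 × 6, A = 234 mm², x = 25.5 mm, Ī = 29659.5 mm⁴.
Centroid: x̄ = ΣA·x / ΣA = 9.80233 mm.
Transfer each piece to the centroidal y-axis using Ī + A·d² with d = x − 9.80233:
  vertical leg: d = -6.80233 mm → contributes +26606.7 mm⁴
  horizontal leg (remainder): d = 15.6977 mm → contributes +87321.1 mm⁴
Total I = 113 928 mm⁴.

I_y ≈ 1.139 × 10⁵ mm⁴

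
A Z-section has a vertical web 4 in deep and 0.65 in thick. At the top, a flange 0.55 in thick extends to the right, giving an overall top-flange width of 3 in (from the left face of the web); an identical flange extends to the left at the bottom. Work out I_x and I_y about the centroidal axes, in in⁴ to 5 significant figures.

Decompose the section into non-overlapping parts with the origin at the bottom-left of its bounding rectangle.
Web: 0.65 × 4, A = 2.6 in², y = 2 in, Ī = 3.466667 in⁴.
Top flange (beyond web): 2.35 × 0.55, A = 1.2925 in², y = 3.725 in, Ī = 0.03258177 in⁴.
Bottom flange (beyond web): 2.35 × 0.55, A = 1.2925 in², y = 0.275 in, Ī = 0.03258177 in⁴.
Centroid: ȳ = ΣA·y / ΣA = 2 in.
Transfer each piece to the centroidal x-axis using Ī + A·d² with d = y − 2:
  web: d = 0 in → contributes +3.466667 in⁴
  top flange (beyond web): d = 1.725 in → contributes +3.878577 in⁴
  bottom flange (beyond web): d = -1.725 in → contributes +3.878577 in⁴
Total I = 11.22382 in⁴.
For the y-axis: x̄ = 2.675 in.
Repeating about the centroidal y-axis gives I_y = 7.09743 in⁴.

I_x ≈ 11.224 in⁴, I_y ≈ 7.0974 in⁴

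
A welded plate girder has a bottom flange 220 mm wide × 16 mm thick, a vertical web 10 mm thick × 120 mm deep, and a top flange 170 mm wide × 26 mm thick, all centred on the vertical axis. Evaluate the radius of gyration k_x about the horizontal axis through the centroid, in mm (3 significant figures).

k_x ≈ 66.8 mm

Treat the section as a set of non-overlapping primitives; coordinates are from the bounding-box lower-left.
Bottom plate: 220 × 16, A = 3 520 mm², y = 8 mm, Ī = 75 093 mm⁴.
Web plate: 10 × 120, A = 1 200 mm², y = 76 mm, Ī = 1 440 000 mm⁴.
Top plate: 170 × 26, A = 4 420 mm², y = 149 mm, Ī = 248 993 mm⁴.
Centroid: ȳ = ΣA·y / ΣA = 85.114 mm.
Transfer each piece to the horizontal axis through the centroid using Ī + A·d² with d = y − 85.114:
  bottom plate: d = -77.114 mm → contributes +21 006 900 mm⁴
  web plate: d = -9.1138 mm → contributes +1 539 673 mm⁴
  top plate: d = 63.886 mm → contributes +18 288 995 mm⁴
Total I = 40 835 568 mm⁴.
Radius of gyration: k = √(I/A) = √(40 835 568 / 9 140) = 66.842 mm.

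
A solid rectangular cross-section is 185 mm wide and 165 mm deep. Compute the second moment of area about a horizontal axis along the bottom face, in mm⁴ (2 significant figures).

I_base ≈ 2.8 × 10⁸ mm⁴

The section: 185 × 165, A = 30 525 mm², y = 82.5 mm, Ī = 69 253 594 mm⁴.
Transfer it to a horizontal axis along the bottom face using Ī + A·d² with d = y − 0:
  the section: d = 82.5 mm → contributes +277 014 375 mm⁴
Total I = 277 014 375 mm⁴.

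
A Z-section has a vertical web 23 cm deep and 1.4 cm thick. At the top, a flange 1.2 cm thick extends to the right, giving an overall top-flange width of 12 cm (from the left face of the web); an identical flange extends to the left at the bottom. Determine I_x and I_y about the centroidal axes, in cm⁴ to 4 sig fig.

Break the section into simple shapes (no overlaps), measuring from the bottom-left corner of the bounding box.
Web: 1.4 × 23, A = 32.2 cm², y = 11.5 cm, Ī = 1419.48 cm⁴.
Top flange (beyond web): 10.6 × 1.2, A = 12.72 cm², y = 22.4 cm, Ī = 1.5264 cm⁴.
Bottom flange (beyond web): 10.6 × 1.2, A = 12.72 cm², y = 0.6 cm, Ī = 1.5264 cm⁴.
Centroid: ȳ = ΣA·y / ΣA = 11.5 cm.
Transfer each piece to the centroidal x-axis using Ī + A·d² with d = y − 11.5:
  web: d = 0 cm → contributes +1419.48 cm⁴
  top flange (beyond web): d = 10.9 cm → contributes +1512.79 cm⁴
  bottom flange (beyond web): d = -10.9 cm → contributes +1512.79 cm⁴
Total I = 4445.06 cm⁴.
For the y-axis: x̄ = 11.3 cm.
Repeating about the centroidal y-axis gives I_y = 1159.3 cm⁴.

I_x ≈ 4445 cm⁴, I_y ≈ 1159 cm⁴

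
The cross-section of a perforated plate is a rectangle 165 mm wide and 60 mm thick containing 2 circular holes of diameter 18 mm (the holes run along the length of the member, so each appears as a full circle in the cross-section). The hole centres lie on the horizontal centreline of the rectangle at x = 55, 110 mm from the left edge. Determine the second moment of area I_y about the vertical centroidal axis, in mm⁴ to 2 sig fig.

Decompose the section into non-overlapping parts with the origin at the bottom-left of its bounding rectangle.
Plate: 165 × 60, A = 9 900 mm², x = 82.5 mm, Ī = 22 460 625 mm⁴.
Hole 1 (subtracted): ⌀18, A = 254.5 mm², x = 55 mm, Ī = 5 153 mm⁴.
Hole 2 (subtracted): ⌀18, A = 254.5 mm², x = 110 mm, Ī = 5 153 mm⁴.
By symmetry the centroid is at mid-width, x̄ = 82.5 mm.
Transfer each piece to the vertical centroidal axis using Ī + A·d² with d = x − 82.5:
  plate: d = 0 mm → contributes +22 460 625 mm⁴
  hole 1: d = -27.5 mm → contributes −197 595 mm⁴
  hole 2: d = 27.5 mm → contributes −197 595 mm⁴
Total I = 22 065 435 mm⁴.

I_y ≈ 2.2 × 10⁷ mm⁴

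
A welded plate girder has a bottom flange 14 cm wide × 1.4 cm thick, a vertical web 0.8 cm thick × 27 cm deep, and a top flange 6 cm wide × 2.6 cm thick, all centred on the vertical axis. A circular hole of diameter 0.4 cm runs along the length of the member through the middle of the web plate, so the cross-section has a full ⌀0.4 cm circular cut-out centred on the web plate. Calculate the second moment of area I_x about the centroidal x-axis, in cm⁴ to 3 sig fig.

I_x ≈ 8650 cm⁴

Treat the section as a set of non-overlapping primitives; coordinates are from the bounding-box lower-left.
Bottom plate: 14 × 1.4, A = 19.6 cm², y = 0.7 cm, Ī = 3.2013 cm⁴.
Web plate: 0.8 × 27, A = 21.6 cm², y = 14.9 cm, Ī = 1312.2 cm⁴.
Top plate: 6 × 2.6, A = 15.6 cm², y = 29.7 cm, Ī = 8.788 cm⁴.
Hole (subtracted): ⌀0.4, A = 0.12566 cm², y = 14.9 cm, Ī = 0.0012566 cm⁴.
Centroid: ȳ = ΣA·y / ΣA = 14.063 cm.
Transfer each piece to the centroidal x-axis using Ī + A·d² with d = y − 14.063:
  bottom plate: d = -13.363 cm → contributes +3503.1 cm⁴
  web plate: d = 0.83706 cm → contributes +1327.3 cm⁴
  top plate: d = 15.637 cm → contributes +3823.3 cm⁴
  hole: d = 0.83706 cm → contributes −0.089306 cm⁴
Total I = 8653.6 cm⁴.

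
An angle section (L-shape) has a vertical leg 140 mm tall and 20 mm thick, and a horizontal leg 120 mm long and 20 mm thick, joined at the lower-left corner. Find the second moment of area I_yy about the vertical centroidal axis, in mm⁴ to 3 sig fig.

I_yy ≈ 5.96 × 10⁶ mm⁴

Decompose the section into non-overlapping parts with the origin at the bottom-left of its bounding rectangle.
Vertical leg: 20 × 140, A = 2 800 mm², x = 10 mm, Ī = 93 333 mm⁴.
Horizontal leg (remainder): 100 × 20, A = 2 000 mm², x = 70 mm, Ī = 1 666 667 mm⁴.
Centroid: x̄ = ΣA·x / ΣA = 35 mm.
Transfer each piece to the vertical centroidal axis using Ī + A·d² with d = x − 35:
  vertical leg: d = -25 mm → contributes +1 843 333 mm⁴
  horizontal leg (remainder): d = 35 mm → contributes +4 116 667 mm⁴
Total I = 5 960 000 mm⁴.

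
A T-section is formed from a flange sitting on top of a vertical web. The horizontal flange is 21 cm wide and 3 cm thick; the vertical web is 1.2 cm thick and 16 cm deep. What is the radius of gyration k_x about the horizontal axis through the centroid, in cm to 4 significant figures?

k_x ≈ 4.660 cm

Break the section into simple shapes (no overlaps), measuring from the bottom-left corner of the bounding box.
Flange: 21 × 3, A = 63 cm², y = 17.5 cm, Ī = 47.25 cm⁴.
Web: 1.2 × 16, A = 19.2 cm², y = 8 cm, Ī = 409.6 cm⁴.
Centroid: ȳ = ΣA·y / ΣA = 15.281 cm.
Transfer each piece to the horizontal axis through the centroid using Ī + A·d² with d = y − 15.281:
  flange: d = 2.21898 cm → contributes +357.453 cm⁴
  web: d = -7.28102 cm → contributes +1427.45 cm⁴
Total I = 1784.91 cm⁴.
Radius of gyration: k = √(I/A) = √(1784.91 / 82.2) = 4.65985 cm.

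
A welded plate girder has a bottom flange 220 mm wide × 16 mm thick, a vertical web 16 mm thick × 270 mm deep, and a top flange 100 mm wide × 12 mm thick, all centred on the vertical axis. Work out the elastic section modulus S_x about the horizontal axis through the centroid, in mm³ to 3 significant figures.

Split into non-overlapping primitives; take the origin at the lower-left of the bounding box.
Bottom plate: 220 × 16, A = 3 520 mm², y = 8 mm, Ī = 75 093 mm⁴.
Web plate: 16 × 270, A = 4 320 mm², y = 151 mm, Ī = 26 244 000 mm⁴.
Top plate: 100 × 12, A = 1 200 mm², y = 292 mm, Ī = 14 400 mm⁴.
Centroid: ȳ = ΣA·y / ΣA = 114.04 mm.
Transfer each piece to the horizontal axis through the centroid using Ī + A·d² with d = y − 114.04:
  bottom plate: d = -106.04 mm → contributes +39 652 233 mm⁴
  web plate: d = 36.965 mm → contributes +32 146 769 mm⁴
  top plate: d = 177.96 mm → contributes +38 020 079 mm⁴
Total I = 109 819 082 mm⁴.
Extreme fibre distance c = 183.96 mm; S = I/c = 596 958 mm³.

S_x ≈ 5.97 × 10⁵ mm³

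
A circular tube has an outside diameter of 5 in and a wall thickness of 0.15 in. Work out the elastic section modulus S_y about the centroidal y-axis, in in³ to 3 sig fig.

Break the section into simple shapes (no overlaps), measuring from the bottom-left corner of the bounding box.
Outer circle: ⌀5, A = 19.635 in², x = 2.5 in, Ī = 30.68 in⁴.
Bore (subtracted): ⌀4.7, A = 17.349 in², x = 2.5 in, Ī = 23.953 in⁴.
By symmetry the centroid is at mid-width, x̄ = 2.5 in.
All pieces are centred on the centroidal y-axis, so I = ΣĪ (holes subtracted) = 6.7265 in⁴.
Extreme fibre distance c = 2.5 in; S = I/c = 2.6906 in³.

S_y ≈ 2.69 in³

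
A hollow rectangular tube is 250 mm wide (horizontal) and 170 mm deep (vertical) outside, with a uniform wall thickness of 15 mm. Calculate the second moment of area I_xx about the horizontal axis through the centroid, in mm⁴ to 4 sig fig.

Decompose the section into non-overlapping parts with the origin at the bottom-left of its bounding rectangle.
Outer rectangle: 250 × 170, A = 42 500 mm², y = 85 mm, Ī = 102 354 167 mm⁴.
Inner void (subtracted): 220 × 140, A = 30 800 mm², y = 85 mm, Ī = 50 306 667 mm⁴.
By symmetry the centroid is at mid-height, ȳ = 85 mm.
All pieces are centred on the horizontal axis through the centroid, so I = ΣĪ (holes subtracted) = 52 047 500 mm⁴.

I_xx ≈ 5.205 × 10⁷ mm⁴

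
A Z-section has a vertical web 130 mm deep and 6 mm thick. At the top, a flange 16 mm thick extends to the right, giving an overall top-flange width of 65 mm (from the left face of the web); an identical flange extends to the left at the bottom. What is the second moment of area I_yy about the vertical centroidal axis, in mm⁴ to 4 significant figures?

I_yy ≈ 2.544 × 10⁶ mm⁴

Break the section into simple shapes (no overlaps), measuring from the bottom-left corner of the bounding box.
Web: 6 × 130, A = 780 mm², x = 62 mm, Ī = 2 340 mm⁴.
Top flange (beyond web): 59 × 16, A = 944 mm², x = 94.5 mm, Ī = 273 839 mm⁴.
Bottom flange (beyond web): 59 × 16, A = 944 mm², x = 29.5 mm, Ī = 273 839 mm⁴.
Centroid: x̄ = ΣA·x / ΣA = 62 mm.
Transfer each piece to the vertical centroidal axis using Ī + A·d² with d = x − 62:
  web: d = 0 mm → contributes +2 340 mm⁴
  top flange (beyond web): d = 32.5 mm → contributes +1 270 939 mm⁴
  bottom flange (beyond web): d = -32.5 mm → contributes +1 270 939 mm⁴
Total I = 2 544 217 mm⁴.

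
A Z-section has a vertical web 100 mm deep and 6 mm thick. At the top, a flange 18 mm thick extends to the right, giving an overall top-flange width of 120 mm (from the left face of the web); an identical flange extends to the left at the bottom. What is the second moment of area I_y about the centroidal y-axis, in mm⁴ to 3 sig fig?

I_y ≈ 1.92 × 10⁷ mm⁴

Break the section into simple shapes (no overlaps), measuring from the bottom-left corner of the bounding box.
Web: 6 × 100, A = 600 mm², x = 117 mm, Ī = 1 800 mm⁴.
Top flange (beyond web): 114 × 18, A = 2 052 mm², x = 177 mm, Ī = 2 222 316 mm⁴.
Bottom flange (beyond web): 114 × 18, A = 2 052 mm², x = 57 mm, Ī = 2 222 316 mm⁴.
Centroid: x̄ = ΣA·x / ΣA = 117 mm.
Transfer each piece to the centroidal y-axis using Ī + A·d² with d = x − 117:
  web: d = 0 mm → contributes +1 800 mm⁴
  top flange (beyond web): d = 60 mm → contributes +9 609 516 mm⁴
  bottom flange (beyond web): d = -60 mm → contributes +9 609 516 mm⁴
Total I = 19 220 832 mm⁴.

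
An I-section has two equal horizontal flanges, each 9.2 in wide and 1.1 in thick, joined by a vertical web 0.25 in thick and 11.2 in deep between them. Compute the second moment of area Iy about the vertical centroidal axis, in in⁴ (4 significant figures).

Iy ≈ 142.8 in⁴

Split into non-overlapping primitives; take the origin at the lower-left of the bounding box.
Bottom flange: 9.2 × 1.1, A = 10.12 in², x = 4.6 in, Ī = 71.3797 in⁴.
Web: 0.25 × 11.2, A = 2.8 in², x = 4.6 in, Ī = 0.0145833 in⁴.
Top flange: 9.2 × 1.1, A = 10.12 in², x = 4.6 in, Ī = 71.3797 in⁴.
By symmetry the centroid is at mid-width, x̄ = 4.6 in.
All pieces are centred on the vertical centroidal axis, so I = ΣĪ = 142.774 in⁴.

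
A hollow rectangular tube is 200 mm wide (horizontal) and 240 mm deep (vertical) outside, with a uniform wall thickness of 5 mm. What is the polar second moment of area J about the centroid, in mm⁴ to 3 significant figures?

J ≈ 6.63 × 10⁷ mm⁴

Split into non-overlapping primitives; take the origin at the lower-left of the bounding box.
Outer rectangle: 200 × 240, A = 48 000 mm², y = 120 mm, Ī = 230 400 000 mm⁴.
Inner void (subtracted): 190 × 230, A = 43 700 mm², y = 120 mm, Ī = 192 644 167 mm⁴.
By symmetry the centroid is at mid-height, ȳ = 120 mm.
All pieces are centred on the centroidal x-axis, so I = ΣĪ (holes subtracted) = 37 755 833 mm⁴.
Repeating about the centroidal y-axis gives I_y = 28 535 833 mm⁴.
Polar second moment: J = I_x + I_y = 66 291 667 mm⁴.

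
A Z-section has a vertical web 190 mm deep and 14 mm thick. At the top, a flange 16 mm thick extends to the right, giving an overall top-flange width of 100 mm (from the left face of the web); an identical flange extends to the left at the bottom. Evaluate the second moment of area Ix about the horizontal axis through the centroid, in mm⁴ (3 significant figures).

Ix ≈ 2.89 × 10⁷ mm⁴

Break the section into simple shapes (no overlaps), measuring from the bottom-left corner of the bounding box.
Web: 14 × 190, A = 2 660 mm², y = 95 mm, Ī = 8 002 167 mm⁴.
Top flange (beyond web): 86 × 16, A = 1 376 mm², y = 182 mm, Ī = 29 355 mm⁴.
Bottom flange (beyond web): 86 × 16, A = 1 376 mm², y = 8 mm, Ī = 29 355 mm⁴.
Centroid: ȳ = ΣA·y / ΣA = 95 mm.
Transfer each piece to the horizontal axis through the centroid using Ī + A·d² with d = y − 95:
  web: d = 0 mm → contributes +8 002 167 mm⁴
  top flange (beyond web): d = 87 mm → contributes +10 444 299 mm⁴
  bottom flange (beyond web): d = -87 mm → contributes +10 444 299 mm⁴
Total I = 28 890 764 mm⁴.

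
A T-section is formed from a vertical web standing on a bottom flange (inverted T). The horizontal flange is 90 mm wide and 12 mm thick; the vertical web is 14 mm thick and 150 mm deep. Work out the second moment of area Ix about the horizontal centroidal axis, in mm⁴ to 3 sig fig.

Ix ≈ 8.63 × 10⁶ mm⁴

Decompose the section into non-overlapping parts with the origin at the bottom-left of its bounding rectangle.
Flange: 90 × 12, A = 1 080 mm², y = 6 mm, Ī = 12 960 mm⁴.
Web: 14 × 150, A = 2 100 mm², y = 87 mm, Ī = 3 937 500 mm⁴.
Centroid: ȳ = ΣA·y / ΣA = 59.491 mm.
Transfer each piece to the horizontal centroidal axis using Ī + A·d² with d = y − 59.491:
  flange: d = -53.491 mm → contributes +3 103 100 mm⁴
  web: d = 27.509 mm → contributes +5 526 715 mm⁴
Total I = 8 629 815 mm⁴.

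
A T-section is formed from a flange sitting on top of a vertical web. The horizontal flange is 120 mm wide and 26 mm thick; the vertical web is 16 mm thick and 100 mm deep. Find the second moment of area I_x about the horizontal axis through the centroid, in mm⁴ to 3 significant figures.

I_x ≈ 5.71 × 10⁶ mm⁴

Decompose the section into non-overlapping parts with the origin at the bottom-left of its bounding rectangle.
Flange: 120 × 26, A = 3 120 mm², y = 113 mm, Ī = 175 760 mm⁴.
Web: 16 × 100, A = 1 600 mm², y = 50 mm, Ī = 1 333 333 mm⁴.
Centroid: ȳ = ΣA·y / ΣA = 91.644 mm.
Transfer each piece to the horizontal axis through the centroid using Ī + A·d² with d = y − 91.644:
  flange: d = 21.356 mm → contributes +1 598 717 mm⁴
  web: d = -41.644 mm → contributes +4 108 099 mm⁴
Total I = 5 706 815 mm⁴.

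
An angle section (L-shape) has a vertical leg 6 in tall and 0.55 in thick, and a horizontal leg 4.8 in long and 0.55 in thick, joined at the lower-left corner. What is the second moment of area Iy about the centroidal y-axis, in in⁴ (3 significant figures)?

Iy ≈ 11.5 in⁴

Treat the section as a set of non-overlapping primitives; coordinates are from the bounding-box lower-left.
Vertical leg: 0.55 × 6, A = 3.3 in², x = 0.275 in, Ī = 0.083188 in⁴.
Horizontal leg (remainder): 4.25 × 0.55, A = 2.3375 in², x = 2.675 in, Ī = 3.5184 in⁴.
Centroid: x̄ = ΣA·x / ΣA = 1.2701 in.
Transfer each piece to the centroidal y-axis using Ī + A·d² with d = x − 1.2701:
  vertical leg: d = -0.99512 in → contributes +3.3511 in⁴
  horizontal leg (remainder): d = 1.4049 in → contributes +8.1319 in⁴
Total I = 11.483 in⁴.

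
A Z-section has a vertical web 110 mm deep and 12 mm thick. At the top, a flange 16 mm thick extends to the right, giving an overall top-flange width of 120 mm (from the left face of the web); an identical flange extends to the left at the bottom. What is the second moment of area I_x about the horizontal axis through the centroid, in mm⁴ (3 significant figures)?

I_x ≈ 9.04 × 10⁶ mm⁴

Break the section into simple shapes (no overlaps), measuring from the bottom-left corner of the bounding box.
Web: 12 × 110, A = 1 320 mm², y = 55 mm, Ī = 1 331 000 mm⁴.
Top flange (beyond web): 108 × 16, A = 1 728 mm², y = 102 mm, Ī = 36 864 mm⁴.
Bottom flange (beyond web): 108 × 16, A = 1 728 mm², y = 8 mm, Ī = 36 864 mm⁴.
Centroid: ȳ = ΣA·y / ΣA = 55 mm.
Transfer each piece to the horizontal axis through the centroid using Ī + A·d² with d = y − 55:
  web: d = 0 mm → contributes +1 331 000 mm⁴
  top flange (beyond web): d = 47 mm → contributes +3 854 016 mm⁴
  bottom flange (beyond web): d = -47 mm → contributes +3 854 016 mm⁴
Total I = 9 039 032 mm⁴.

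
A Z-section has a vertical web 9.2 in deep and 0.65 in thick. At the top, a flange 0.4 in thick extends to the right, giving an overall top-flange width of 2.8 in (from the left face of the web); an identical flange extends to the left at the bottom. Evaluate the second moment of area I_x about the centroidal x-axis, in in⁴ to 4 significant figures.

I_x ≈ 75.50 in⁴

Decompose the section into non-overlapping parts with the origin at the bottom-left of its bounding rectangle.
Web: 0.65 × 9.2, A = 5.98 in², y = 4.6 in, Ī = 42.1789 in⁴.
Top flange (beyond web): 2.15 × 0.4, A = 0.86 in², y = 9 in, Ī = 0.0114667 in⁴.
Bottom flange (beyond web): 2.15 × 0.4, A = 0.86 in², y = 0.2 in, Ī = 0.0114667 in⁴.
Centroid: ȳ = ΣA·y / ΣA = 4.6 in.
Transfer each piece to the centroidal x-axis using Ī + A·d² with d = y − 4.6:
  web: d = 0 in → contributes +42.1789 in⁴
  top flange (beyond web): d = 4.4 in → contributes +16.6611 in⁴
  bottom flange (beyond web): d = -4.4 in → contributes +16.6611 in⁴
Total I = 75.5011 in⁴.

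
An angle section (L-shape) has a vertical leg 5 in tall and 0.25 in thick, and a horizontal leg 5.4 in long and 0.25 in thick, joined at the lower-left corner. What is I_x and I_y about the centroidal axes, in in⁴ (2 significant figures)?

Decompose the section into non-overlapping parts with the origin at the bottom-left of its bounding rectangle.
Vertical leg: 0.25 × 5, A = 1.25 in², y = 2.5 in, Ī = 2.604 in⁴.
Horizontal leg (remainder): 5.15 × 0.25, A = 1.288 in², y = 0.125 in, Ī = 0.006706 in⁴.
Centroid: ȳ = ΣA·y / ΣA = 1.295 in.
Transfer each piece to the centroidal x-axis using Ī + A·d² with d = y − 1.295:
  vertical leg: d = 1.205 in → contributes +4.419 in⁴
  horizontal leg (remainder): d = -1.17 in → contributes +1.769 in⁴
Total I = 6.188 in⁴.
For the y-axis: x̄ = 1.495 in.
Repeating about the centroidal y-axis gives I_y = 7.476 in⁴.

I_x ≈ 6.2 in⁴, I_y ≈ 7.5 in⁴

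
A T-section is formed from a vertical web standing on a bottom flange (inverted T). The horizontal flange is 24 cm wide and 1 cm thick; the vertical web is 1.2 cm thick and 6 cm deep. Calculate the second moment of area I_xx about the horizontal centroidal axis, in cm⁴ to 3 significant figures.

I_xx ≈ 91.4 cm⁴

Decompose the section into non-overlapping parts with the origin at the bottom-left of its bounding rectangle.
Flange: 24 × 1, A = 24 cm², y = 0.5 cm, Ī = 2 cm⁴.
Web: 1.2 × 6, A = 7.2 cm², y = 4 cm, Ī = 21.6 cm⁴.
Centroid: ȳ = ΣA·y / ΣA = 1.3077 cm.
Transfer each piece to the horizontal centroidal axis using Ī + A·d² with d = y − 1.3077:
  flange: d = -0.80769 cm → contributes +17.657 cm⁴
  web: d = 2.6923 cm → contributes +73.789 cm⁴
Total I = 91.446 cm⁴.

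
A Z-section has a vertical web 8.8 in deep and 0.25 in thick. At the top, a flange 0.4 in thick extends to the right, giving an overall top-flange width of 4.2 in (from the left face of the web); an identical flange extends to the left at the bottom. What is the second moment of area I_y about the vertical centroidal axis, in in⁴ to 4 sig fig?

I_y ≈ 18.06 in⁴

Treat the section as a set of non-overlapping primitives; coordinates are from the bounding-box lower-left.
Web: 0.25 × 8.8, A = 2.2 in², x = 4.075 in, Ī = 0.0114583 in⁴.
Top flange (beyond web): 3.95 × 0.4, A = 1.58 in², x = 6.175 in, Ī = 2.05433 in⁴.
Bottom flange (beyond web): 3.95 × 0.4, A = 1.58 in², x = 1.975 in, Ī = 2.05433 in⁴.
Centroid: x̄ = ΣA·x / ΣA = 4.075 in.
Transfer each piece to the vertical centroidal axis using Ī + A·d² with d = x − 4.075:
  web: d = 0 in → contributes +0.0114583 in⁴
  top flange (beyond web): d = 2.1 in → contributes +9.02213 in⁴
  bottom flange (beyond web): d = -2.1 in → contributes +9.02213 in⁴
Total I = 18.0557 in⁴.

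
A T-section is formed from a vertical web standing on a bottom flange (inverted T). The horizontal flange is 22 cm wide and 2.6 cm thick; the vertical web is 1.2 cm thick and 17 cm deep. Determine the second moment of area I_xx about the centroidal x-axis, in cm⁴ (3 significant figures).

Break the section into simple shapes (no overlaps), measuring from the bottom-left corner of the bounding box.
Flange: 22 × 2.6, A = 57.2 cm², y = 1.3 cm, Ī = 32.223 cm⁴.
Web: 1.2 × 17, A = 20.4 cm², y = 11.1 cm, Ī = 491.3 cm⁴.
Centroid: ȳ = ΣA·y / ΣA = 3.8763 cm.
Transfer each piece to the centroidal x-axis using Ī + A·d² with d = y − 3.8763:
  flange: d = -2.5763 cm → contributes +411.87 cm⁴
  web: d = 7.2237 cm → contributes +1555.8 cm⁴
Total I = 1967.7 cm⁴.

I_xx ≈ 1970 cm⁴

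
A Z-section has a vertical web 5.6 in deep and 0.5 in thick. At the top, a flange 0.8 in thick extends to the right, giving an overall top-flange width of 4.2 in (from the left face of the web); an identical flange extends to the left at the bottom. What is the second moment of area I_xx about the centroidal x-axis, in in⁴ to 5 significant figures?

Treat the section as a set of non-overlapping primitives; coordinates are from the bounding-box lower-left.
Web: 0.5 × 5.6, A = 2.8 in², y = 2.8 in, Ī = 7.317333 in⁴.
Top flange (beyond web): 3.7 × 0.8, A = 2.96 in², y = 5.2 in, Ī = 0.1578667 in⁴.
Bottom flange (beyond web): 3.7 × 0.8, A = 2.96 in², y = 0.4 in, Ī = 0.1578667 in⁴.
Centroid: ȳ = ΣA·y / ΣA = 2.8 in.
Transfer each piece to the centroidal x-axis using Ī + A·d² with d = y − 2.8:
  web: d = 0 in → contributes +7.317333 in⁴
  top flange (beyond web): d = 2.4 in → contributes +17.20747 in⁴
  bottom flange (beyond web): d = -2.4 in → contributes +17.20747 in⁴
Total I = 41.73227 in⁴.

I_xx ≈ 41.732 in⁴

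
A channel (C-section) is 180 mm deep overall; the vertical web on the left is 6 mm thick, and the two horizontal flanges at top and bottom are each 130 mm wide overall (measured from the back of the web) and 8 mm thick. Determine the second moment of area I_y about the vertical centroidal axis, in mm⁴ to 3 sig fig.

I_y ≈ 5.50 × 10⁶ mm⁴

Decompose the section into non-overlapping parts with the origin at the bottom-left of its bounding rectangle.
Web: 6 × 180, A = 1 080 mm², x = 3 mm, Ī = 3 240 mm⁴.
Top flange (beyond web): 124 × 8, A = 992 mm², x = 68 mm, Ī = 1 271 083 mm⁴.
Bottom flange (beyond web): 124 × 8, A = 992 mm², x = 68 mm, Ī = 1 271 083 mm⁴.
Centroid: x̄ = ΣA·x / ΣA = 45.089 mm.
Transfer each piece to the vertical centroidal axis using Ī + A·d² with d = x − 45.089:
  web: d = -42.089 mm → contributes +1 916 422 mm⁴
  top flange (beyond web): d = 22.911 mm → contributes +1 791 808 mm⁴
  bottom flange (beyond web): d = 22.911 mm → contributes +1 791 808 mm⁴
Total I = 5 500 037 mm⁴.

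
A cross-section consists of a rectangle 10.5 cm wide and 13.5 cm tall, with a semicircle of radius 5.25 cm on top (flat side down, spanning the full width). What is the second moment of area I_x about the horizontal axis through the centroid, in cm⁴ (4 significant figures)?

I_x ≈ 4910 cm⁴

Decompose the section into non-overlapping parts with the origin at the bottom-left of its bounding rectangle.
Rectangular body: 10.5 × 13.5, A = 141.75 cm², y = 6.75 cm, Ī = 2152.83 cm⁴.
Semicircular cap: semicircle r = 5.25, A = 43.2951 cm², y = 15.7282 cm, Ī = 83.3814 cm⁴.
Centroid: ȳ = ΣA·y / ΣA = 8.85063 cm.
Transfer each piece to the horizontal axis through the centroid using Ī + A·d² with d = y − 8.85063:
  rectangular body: d = -2.10063 cm → contributes +2778.32 cm⁴
  semicircular cap: d = 6.87754 cm → contributes +2131.26 cm⁴
Total I = 4909.58 cm⁴.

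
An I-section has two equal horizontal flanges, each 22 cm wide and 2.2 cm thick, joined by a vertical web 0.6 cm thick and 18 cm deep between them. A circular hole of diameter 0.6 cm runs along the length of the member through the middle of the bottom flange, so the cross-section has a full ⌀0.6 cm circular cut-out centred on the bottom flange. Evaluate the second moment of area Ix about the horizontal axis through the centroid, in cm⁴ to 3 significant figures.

Ix ≈ 1.02 × 10⁴ cm⁴

Break the section into simple shapes (no overlaps), measuring from the bottom-left corner of the bounding box.
Bottom flange: 22 × 2.2, A = 48.4 cm², y = 1.1 cm, Ī = 19.521 cm⁴.
Web: 0.6 × 18, A = 10.8 cm², y = 11.2 cm, Ī = 291.6 cm⁴.
Top flange: 22 × 2.2, A = 48.4 cm², y = 21.3 cm, Ī = 19.521 cm⁴.
Hole (subtracted): ⌀0.6, A = 0.28274 cm², y = 1.1 cm, Ī = 0.0063617 cm⁴.
Centroid: ȳ = ΣA·y / ΣA = 11.227 cm.
Transfer each piece to the horizontal axis through the centroid using Ī + A·d² with d = y − 11.227:
  bottom flange: d = -10.127 cm → contributes +4982.9 cm⁴
  web: d = -0.02661 cm → contributes +291.61 cm⁴
  top flange: d = 10.073 cm → contributes +4930.8 cm⁴
  hole: d = -10.127 cm → contributes −29.001 cm⁴
Total I = 10 176 cm⁴.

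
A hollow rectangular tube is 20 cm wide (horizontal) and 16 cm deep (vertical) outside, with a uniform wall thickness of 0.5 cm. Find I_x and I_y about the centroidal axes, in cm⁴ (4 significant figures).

I_x ≈ 1483 cm⁴, I_y ≈ 2093 cm⁴

Treat the section as a set of non-overlapping primitives; coordinates are from the bounding-box lower-left.
Outer rectangle: 20 × 16, A = 320 cm², y = 8 cm, Ī = 6826.67 cm⁴.
Inner void (subtracted): 19 × 15, A = 285 cm², y = 8 cm, Ī = 5343.75 cm⁴.
By symmetry the centroid is at mid-height, ȳ = 8 cm.
All pieces are centred on the centroidal x-axis, so I = ΣĪ (holes subtracted) = 1482.92 cm⁴.
Repeating about the centroidal y-axis gives I_y = 2092.92 cm⁴.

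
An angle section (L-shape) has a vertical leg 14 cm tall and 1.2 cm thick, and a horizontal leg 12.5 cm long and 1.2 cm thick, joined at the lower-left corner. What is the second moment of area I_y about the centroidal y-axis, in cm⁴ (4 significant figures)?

Treat the section as a set of non-overlapping primitives; coordinates are from the bounding-box lower-left.
Vertical leg: 1.2 × 14, A = 16.8 cm², x = 0.6 cm, Ī = 2.016 cm⁴.
Horizontal leg (remainder): 11.3 × 1.2, A = 13.56 cm², x = 6.85 cm, Ī = 144.29 cm⁴.
Centroid: x̄ = ΣA·x / ΣA = 3.3915 cm.
Transfer each piece to the centroidal y-axis using Ī + A·d² with d = x − 3.3915:
  vertical leg: d = -2.7915 cm → contributes +132.93 cm⁴
  horizontal leg (remainder): d = 3.4585 cm → contributes +306.484 cm⁴
Total I = 439.413 cm⁴.

I_y ≈ 439.4 cm⁴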